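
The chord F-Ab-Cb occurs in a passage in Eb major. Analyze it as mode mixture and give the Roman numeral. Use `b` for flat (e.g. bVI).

F is scale degree 2 in Eb major. Diatonically Eb major has Fm (ii) on that degree; F–Ab–Cb is instead the diminished chord native to Eb minor, so it takes the label ii°.

ii°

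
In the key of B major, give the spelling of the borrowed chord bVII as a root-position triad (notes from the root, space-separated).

A C# E

Scale degree 7 in B major is A#. bVII uses the lowered form, A, taken from B minor. In B minor the chord on A is A–C#–E.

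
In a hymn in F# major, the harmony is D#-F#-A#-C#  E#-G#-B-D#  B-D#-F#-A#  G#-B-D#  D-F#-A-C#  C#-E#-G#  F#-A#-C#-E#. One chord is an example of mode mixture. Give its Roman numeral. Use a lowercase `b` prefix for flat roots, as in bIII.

bVImaj7

F# major has the diatonic set F#, G#m, A#m, B, C#, D#m, E#dim. D#–F#–A#–C# = D#m7, E#–G#–B–D# = E#m7b5, B–D#–F#–A# = Bmaj7, G#–B–D# = G#m, C#–E#–G# = C# and F#–A#–C#–E# = F#maj7 are all diatonic. D–F#–A–C# is not: scale degree 6 in F# major carries D#m (vi). In F# minor the chord on that degree is Dmaj7, so here it functions as bVImaj7, borrowed from the parallel minor.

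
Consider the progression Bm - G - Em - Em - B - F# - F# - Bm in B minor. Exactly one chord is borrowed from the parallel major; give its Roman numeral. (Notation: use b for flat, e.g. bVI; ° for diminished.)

I

B minor has the diatonic set Bm, C#dim, D, Em, F#, G, A (with V from harmonic minor). Bm, G, Em and F# all belong to that set. But B (B–D#–F#) is foreign: the diatonic i on degree 1 is Bm, whereas B comes from B major. It is labeled I.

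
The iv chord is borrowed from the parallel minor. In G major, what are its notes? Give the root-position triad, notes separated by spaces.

The root, C, is scale degree 4 — the same note in G major and G minor; only the chord quality changes. Stacking thirds in G minor on C gives C–Eb–G.

C Eb G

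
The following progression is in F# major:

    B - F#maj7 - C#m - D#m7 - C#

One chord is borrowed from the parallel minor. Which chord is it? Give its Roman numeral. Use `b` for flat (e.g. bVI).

The diatonic triads in F# major are F#, G#m, A#m, B, C#, D#m, E#dim. B, F#maj7, D#m7 and C# all belong to that set. C#m (C#–E–G#) is not: scale degree 5 in F# major carries C# (V). In F# minor the chord on that degree is C#m, so here it functions as v, borrowed from the parallel minor.

v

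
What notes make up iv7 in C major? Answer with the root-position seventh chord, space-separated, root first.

iv7 is built on scale degree 4, which is F in both C major and its parallel. Building the minor-seventh chord from the parallel minor on F: F–Ab–C–Eb.

F Ab C Eb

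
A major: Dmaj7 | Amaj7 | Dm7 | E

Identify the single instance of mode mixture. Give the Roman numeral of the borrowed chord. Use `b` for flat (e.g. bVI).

iv7

The diatonic triads in A major are A, Bm, C#m, D, E, F#m, G#dim. Of the given chords, Dmaj7, Amaj7 and E are diatonic. Dm7 (D–F–A–C) is not: scale degree 4 in A major carries D (IV). In A minor the chord on that degree is Dm7, so here it functions as iv7, borrowed from the parallel minor.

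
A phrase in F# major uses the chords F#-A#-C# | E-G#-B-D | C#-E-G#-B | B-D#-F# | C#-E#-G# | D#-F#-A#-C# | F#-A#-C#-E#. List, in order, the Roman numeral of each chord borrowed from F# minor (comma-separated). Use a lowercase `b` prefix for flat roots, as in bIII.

bVII7, v7

The diatonic triads in F# major are F#, G#m, A#m, B, C#, D#m, E#dim. Of the given chords, F#–A#–C# = F#, B–D#–F# = B, C#–E#–G# = C#, D#–F#–A#–C# = D#m7 and F#–A#–C#–E# = F#maj7 are diatonic. E–G#–B–D is not: scale degree 7 in F# major carries E#dim (vii°). In F# minor the chord on that degree is E7, so here it functions as bVII7, borrowed from the parallel minor. C#–E–G#–B is not: scale degree 5 in F# major carries C# (V). In F# minor the chord on that degree is C#m7, so here it functions as v7, borrowed from the parallel minor.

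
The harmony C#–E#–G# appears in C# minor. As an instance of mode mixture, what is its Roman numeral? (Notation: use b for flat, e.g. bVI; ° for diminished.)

The root C# is the diatonic 1st degree of C# minor; the borrowing shows in the chord quality. Diatonically C# minor has C#m (i) on that degree; C#–E#–G# is instead the major chord native to C# major, so it takes the label I.

I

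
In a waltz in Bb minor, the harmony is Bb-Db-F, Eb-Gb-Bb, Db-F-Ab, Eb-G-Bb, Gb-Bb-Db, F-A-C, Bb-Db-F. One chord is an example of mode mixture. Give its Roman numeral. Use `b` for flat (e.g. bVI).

IV

The diatonic triads in Bb minor (with V from harmonic minor) are Bbm, Cdim, Db, Ebm, F, Gb, Ab. Bb–Db–F = Bbm, Eb–Gb–Bb = Ebm, Db–F–Ab = Db, Gb–Bb–Db = Gb and F–A–C = F are all diatonic. Eb–G–Bb is not: scale degree 4 in Bb minor carries Ebm (iv). In Bb major the chord on that degree is Eb, so here it functions as IV, borrowed from the parallel major.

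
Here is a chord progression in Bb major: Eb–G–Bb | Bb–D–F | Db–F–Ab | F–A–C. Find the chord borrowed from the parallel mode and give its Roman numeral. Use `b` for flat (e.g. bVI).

bIII

The diatonic triads in Bb major are Bb, Cm, Dm, Eb, F, Gm, Adim. Of the given chords, Eb–G–Bb = Eb, Bb–D–F = Bb and F–A–C = F are diatonic. But Db–F–Ab is foreign: the diatonic iii on degree 3 is Dm, whereas Db comes from Bb minor. It is labeled bIII.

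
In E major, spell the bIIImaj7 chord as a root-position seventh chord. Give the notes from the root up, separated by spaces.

Scale degree 3 in E major is G#. bIIImaj7 uses the lowered form, G, taken from E minor. Stacking thirds in E minor on G gives G–B–D–F#.

G B D F#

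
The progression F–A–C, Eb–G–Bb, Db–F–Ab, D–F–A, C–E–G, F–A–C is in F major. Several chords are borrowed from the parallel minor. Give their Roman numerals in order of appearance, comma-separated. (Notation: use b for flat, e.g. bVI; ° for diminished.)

bVII, bVI

F major has the diatonic set F, Gm, Am, Bb, C, Dm, Edim. F–A–C = F, D–F–A = Dm and C–E–G = C all belong to that set. Eb–G–Bb is not: scale degree 7 in F major carries Edim (vii°). In F minor the chord on that degree is Eb, so here it functions as bVII, borrowed from the parallel minor. Db–F–Ab is not: scale degree 6 in F major carries Dm (vi). In F minor the chord on that degree is Db, so here it functions as bVI, borrowed from the parallel minor.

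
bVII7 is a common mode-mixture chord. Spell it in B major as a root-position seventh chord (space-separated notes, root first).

Scale degree 7 in B major is A#. bVII7 uses the lowered form, A, taken from B minor. In B minor the chord on A is A–C#–E–G.

A C# E G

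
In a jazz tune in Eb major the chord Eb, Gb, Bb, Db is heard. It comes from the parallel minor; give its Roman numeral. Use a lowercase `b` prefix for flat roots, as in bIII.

The root Eb is the diatonic 1st degree of Eb major; the borrowing shows in the chord quality. Eb–Gb–Bb–Db is a minor-seventh chord — the form found in Eb minor, not the diatonic I (Eb). Borrowed into Eb major it is written i7.

i7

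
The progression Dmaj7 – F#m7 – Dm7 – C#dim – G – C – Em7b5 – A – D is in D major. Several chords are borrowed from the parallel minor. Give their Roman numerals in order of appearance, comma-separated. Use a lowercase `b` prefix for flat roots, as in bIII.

In D major the diatonic chords are D, Em, F#m, G, A, Bm, C#dim. Dmaj7, F#m7, C#dim, G, A and D all belong to that set. Dm7 (D–F–A–C) doesn't fit — on degree 1 D major would have D (I). Dm7 is the degree-1 chord of D minor, so it is the borrowed i7. C (C–E–G) is not: scale degree 7 in D major carries C#dim (vii°). In D minor the chord on that degree is C, so here it functions as bVII, borrowed from the parallel minor. Em7b5 (E–G–Bb–D) doesn't fit — on degree 2 D major would have Em (ii). Em7b5 is the degree-2 chord of D minor, so it is the borrowed iiø7.

i7, bVII, iiø7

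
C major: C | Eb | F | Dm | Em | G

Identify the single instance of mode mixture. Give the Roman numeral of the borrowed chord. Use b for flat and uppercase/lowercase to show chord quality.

In C major the diatonic chords are C, Dm, Em, F, G, Am, Bdim. C, F, Dm, Em and G all belong to that set. But Eb (Eb–G–Bb) is foreign: the diatonic iii on degree 3 is Em, whereas Eb comes from C minor. It is labeled bIII.

bIII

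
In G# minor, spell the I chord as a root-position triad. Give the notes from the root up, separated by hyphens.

G#-B#-D#

I is built on scale degree 1, which is G# in both G# minor and its parallel. Stacking thirds in G# major on G# gives G#–B#–D#.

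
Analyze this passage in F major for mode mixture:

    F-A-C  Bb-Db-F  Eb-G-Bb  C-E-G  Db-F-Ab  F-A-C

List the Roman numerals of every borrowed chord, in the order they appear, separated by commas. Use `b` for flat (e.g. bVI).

iv, bVII, bVI

In F major the diatonic chords are F, Gm, Am, Bb, C, Dm, Edim. F–A–C = F and C–E–G = C both belong to that set. But Bb–Db–F is foreign: the diatonic IV on degree 4 is Bb, whereas Bbm comes from F minor. It is labeled iv. Eb–G–Bb is not: scale degree 7 in F major carries Edim (vii°). In F minor the chord on that degree is Eb, so here it functions as bVII, borrowed from the parallel minor. Db–F–Ab doesn't fit — on degree 6 F major would have Dm (vi). Db is the degree-6 chord of F minor, so it is the borrowed bVI.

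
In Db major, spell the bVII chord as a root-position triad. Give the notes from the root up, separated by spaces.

The root of bVII is the lowered 7th degree: C becomes Cb. Stacking thirds in Db minor on Cb gives Cb–Eb–Gb.

Cb Eb Gb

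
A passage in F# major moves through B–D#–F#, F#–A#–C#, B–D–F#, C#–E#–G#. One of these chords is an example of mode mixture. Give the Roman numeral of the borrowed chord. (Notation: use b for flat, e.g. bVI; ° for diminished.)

F# major has the diatonic set F#, G#m, A#m, B, C#, D#m, E#dim. B–D#–F# = B, F#–A#–C# = F# and C#–E#–G# = C# are all diatonic. B–D–F# is not: scale degree 4 in F# major carries B (IV). In F# minor the chord on that degree is Bm, so here it functions as iv, borrowed from the parallel minor.

iv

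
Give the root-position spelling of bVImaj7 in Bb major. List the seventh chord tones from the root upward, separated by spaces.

Gb Bb Db F

Scale degree 6 in Bb major is G. bVImaj7 uses the lowered form, Gb, taken from Bb minor. Stacking thirds in Bb minor on Gb gives Gb–Bb–Db–F.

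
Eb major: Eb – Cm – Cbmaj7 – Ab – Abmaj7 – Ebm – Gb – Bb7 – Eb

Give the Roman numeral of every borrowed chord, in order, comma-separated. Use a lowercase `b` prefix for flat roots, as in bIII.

bVImaj7, i, bIII

In Eb major the diatonic chords are Eb, Fm, Gm, Ab, Bb, Cm, Ddim. Eb, Cm, Ab, Abmaj7 and Bb7 all belong to that set. But Cbmaj7 (Cb–Eb–Gb–Bb) is foreign: the diatonic vi on degree 6 is Cm, whereas Cbmaj7 comes from Eb minor. It is labeled bVImaj7. But Ebm (Eb–Gb–Bb) is foreign: the diatonic I on degree 1 is Eb, whereas Ebm comes from Eb minor. It is labeled i. Gb (Gb–Bb–Db) doesn't fit — on degree 3 Eb major would have Gm (iii). Gb is the degree-3 chord of Eb minor, so it is the borrowed bIII.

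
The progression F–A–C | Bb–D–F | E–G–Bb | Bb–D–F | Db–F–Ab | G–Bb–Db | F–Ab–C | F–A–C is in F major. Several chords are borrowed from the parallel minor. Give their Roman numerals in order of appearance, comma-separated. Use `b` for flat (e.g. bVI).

In F major the diatonic chords are F, Gm, Am, Bb, C, Dm, Edim. Of the given chords, F–A–C = F, Bb–D–F = Bb and E–G–Bb = Edim are diatonic. Db–F–Ab is not: scale degree 6 in F major carries Dm (vi). In F minor the chord on that degree is Db, so here it functions as bVI, borrowed from the parallel minor. But G–Bb–Db is foreign: the diatonic ii on degree 2 is Gm, whereas Gdim comes from F minor. It is labeled ii°. F–Ab–C is not: scale degree 1 in F major carries F (I). In F minor the chord on that degree is Fm, so here it functions as i, borrowed from the parallel minor.

bVI, ii°, i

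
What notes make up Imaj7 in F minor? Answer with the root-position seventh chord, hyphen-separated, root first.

The root, F, is scale degree 1 — the same note in F minor and F major; only the chord quality changes. Stacking thirds in F major on F gives F–A–C–E.

F-A-C-E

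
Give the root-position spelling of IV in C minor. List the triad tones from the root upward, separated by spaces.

IV is built on scale degree 4, which is F in both C minor and its parallel. Building the major chord from the parallel major on F: F–A–C.

F A C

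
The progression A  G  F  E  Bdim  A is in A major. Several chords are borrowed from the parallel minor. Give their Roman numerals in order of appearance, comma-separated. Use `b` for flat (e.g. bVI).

bVII, bVI, ii°

A major has the diatonic set A, Bm, C#m, D, E, F#m, G#dim. A and E are both diatonic. But G (G–B–D) is foreign: the diatonic vii° on degree 7 is G#dim, whereas G comes from A minor. It is labeled bVII. But F (F–A–C) is foreign: the diatonic vi on degree 6 is F#m, whereas F comes from A minor. It is labeled bVI. Bdim (B–D–F) doesn't fit — on degree 2 A major would have Bm (ii). Bdim is the degree-2 chord of A minor, so it is the borrowed ii°.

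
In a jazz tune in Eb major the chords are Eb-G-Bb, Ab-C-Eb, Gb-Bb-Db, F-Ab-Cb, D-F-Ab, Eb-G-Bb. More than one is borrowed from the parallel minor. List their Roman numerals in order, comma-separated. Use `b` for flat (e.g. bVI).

In Eb major the diatonic chords are Eb, Fm, Gm, Ab, Bb, Cm, Ddim. Eb–G–Bb = Eb, Ab–C–Eb = Ab and D–F–Ab = Ddim all belong to that set. Gb–Bb–Db doesn't fit — on degree 3 Eb major would have Gm (iii). Gb is the degree-3 chord of Eb minor, so it is the borrowed bIII. F–Ab–Cb doesn't fit — on degree 2 Eb major would have Fm (ii). Fdim is the degree-2 chord of Eb minor, so it is the borrowed ii°.

bIII, ii°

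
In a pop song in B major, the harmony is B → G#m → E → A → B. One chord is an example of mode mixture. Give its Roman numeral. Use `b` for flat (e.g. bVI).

bVII

The diatonic triads in B major are B, C#m, D#m, E, F#, G#m, A#dim. Of the given chords, B, G#m and E are diatonic. A (A–C#–E) doesn't fit — on degree 7 B major would have A#dim (vii°). A is the degree-7 chord of B minor, so it is the borrowed bVII.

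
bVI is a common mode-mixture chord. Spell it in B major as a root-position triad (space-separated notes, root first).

G B D

The root of bVI is the lowered 6th degree: G# becomes G. In B minor the chord on G is G–B–D.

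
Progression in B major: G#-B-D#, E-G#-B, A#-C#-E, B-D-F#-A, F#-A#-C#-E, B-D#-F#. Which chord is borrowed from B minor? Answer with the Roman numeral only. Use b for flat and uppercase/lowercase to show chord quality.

i7

B major has the diatonic set B, C#m, D#m, E, F#, G#m, A#dim. G#–B–D# = G#m, E–G#–B = E, A#–C#–E = A#dim, F#–A#–C#–E = F#7 and B–D#–F# = B all belong to that set. B–D–F#–A doesn't fit — on degree 1 B major would have B (I). Bm7 is the degree-1 chord of B minor, so it is the borrowed i7.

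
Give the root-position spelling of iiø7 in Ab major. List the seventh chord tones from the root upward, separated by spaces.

Bb Db Fb Ab

iiø7 is built on scale degree 2, which is Bb in both Ab major and its parallel. Stacking thirds in Ab minor on Bb gives Bb–Db–Fb–Ab.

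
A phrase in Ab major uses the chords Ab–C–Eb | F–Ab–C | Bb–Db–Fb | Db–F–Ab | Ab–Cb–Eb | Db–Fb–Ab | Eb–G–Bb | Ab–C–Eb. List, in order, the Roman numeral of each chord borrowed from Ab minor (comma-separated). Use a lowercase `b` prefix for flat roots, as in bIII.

The diatonic triads in Ab major are Ab, Bbm, Cm, Db, Eb, Fm, Gdim. Ab–C–Eb = Ab, F–Ab–C = Fm, Db–F–Ab = Db and Eb–G–Bb = Eb are all diatonic. Bb–Db–Fb is not: scale degree 2 in Ab major carries Bbm (ii). In Ab minor the chord on that degree is Bbdim, so here it functions as ii°, borrowed from the parallel minor. But Ab–Cb–Eb is foreign: the diatonic I on degree 1 is Ab, whereas Abm comes from Ab minor. It is labeled i. Db–Fb–Ab doesn't fit — on degree 4 Ab major would have Db (IV). Dbm is the degree-4 chord of Ab minor, so it is the borrowed iv.

ii°, i, iv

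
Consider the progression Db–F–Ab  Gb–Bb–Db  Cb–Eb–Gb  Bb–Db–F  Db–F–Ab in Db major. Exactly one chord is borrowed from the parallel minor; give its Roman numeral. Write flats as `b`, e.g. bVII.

bVII

The diatonic triads in Db major are Db, Ebm, Fm, Gb, Ab, Bbm, Cdim. Db–F–Ab = Db, Gb–Bb–Db = Gb and Bb–Db–F = Bbm are all diatonic. Cb–Eb–Gb doesn't fit — on degree 7 Db major would have Cdim (vii°). Cb is the degree-7 chord of Db minor, so it is the borrowed bVII.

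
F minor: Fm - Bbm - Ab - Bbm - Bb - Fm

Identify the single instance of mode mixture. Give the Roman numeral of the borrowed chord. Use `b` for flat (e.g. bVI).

The diatonic triads in F minor (with V from harmonic minor) are Fm, Gdim, Ab, Bbm, C, Db, Eb. Of the given chords, Fm, Bbm and Ab are diatonic. But Bb (Bb–D–F) is foreign: the diatonic iv on degree 4 is Bbm, whereas Bb comes from F major. It is labeled IV.

IV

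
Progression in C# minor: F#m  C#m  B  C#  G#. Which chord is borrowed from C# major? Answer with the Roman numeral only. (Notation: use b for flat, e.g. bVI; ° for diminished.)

I

In C# minor (with V from harmonic minor) the diatonic chords are C#m, D#dim, E, F#m, G#, A, B. F#m, C#m, B and G# all belong to that set. But C# (C#–E#–G#) is foreign: the diatonic i on degree 1 is C#m, whereas C# comes from C# major. It is labeled I.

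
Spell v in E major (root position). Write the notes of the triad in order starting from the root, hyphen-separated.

v is built on scale degree 5, which is B in both E major and its parallel. Building the minor chord from the parallel minor on B: B–D–F#.

B-D-F#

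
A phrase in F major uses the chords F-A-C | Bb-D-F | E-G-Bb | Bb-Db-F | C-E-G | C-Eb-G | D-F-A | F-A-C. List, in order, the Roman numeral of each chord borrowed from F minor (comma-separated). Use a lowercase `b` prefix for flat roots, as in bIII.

iv, v

In F major the diatonic chords are F, Gm, Am, Bb, C, Dm, Edim. Of the given chords, F–A–C = F, Bb–D–F = Bb, E–G–Bb = Edim, C–E–G = C and D–F–A = Dm are diatonic. Bb–Db–F doesn't fit — on degree 4 F major would have Bb (IV). Bbm is the degree-4 chord of F minor, so it is the borrowed iv. But C–Eb–G is foreign: the diatonic V on degree 5 is C, whereas Cm comes from F minor. It is labeled v.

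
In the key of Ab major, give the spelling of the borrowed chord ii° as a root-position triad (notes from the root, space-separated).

ii° is built on scale degree 2, which is Bb in both Ab major and its parallel. Building the diminished chord from the parallel minor on Bb: Bb–Db–Fb.

Bb Db Fb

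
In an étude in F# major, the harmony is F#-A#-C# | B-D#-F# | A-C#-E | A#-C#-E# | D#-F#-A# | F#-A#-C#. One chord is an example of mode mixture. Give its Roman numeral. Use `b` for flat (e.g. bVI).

The diatonic triads in F# major are F#, G#m, A#m, B, C#, D#m, E#dim. F#–A#–C# = F#, B–D#–F# = B, A#–C#–E# = A#m and D#–F#–A# = D#m all belong to that set. A–C#–E doesn't fit — on degree 3 F# major would have A#m (iii). A is the degree-3 chord of F# minor, so it is the borrowed bIII.

bIII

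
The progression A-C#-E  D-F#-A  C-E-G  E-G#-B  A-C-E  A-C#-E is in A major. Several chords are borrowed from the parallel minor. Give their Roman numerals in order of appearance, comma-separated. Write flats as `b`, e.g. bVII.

bIII, i

A major has the diatonic set A, Bm, C#m, D, E, F#m, G#dim. Of the given chords, A–C#–E = A, D–F#–A = D and E–G#–B = E are diatonic. C–E–G doesn't fit — on degree 3 A major would have C#m (iii). C is the degree-3 chord of A minor, so it is the borrowed bIII. A–C–E is not: scale degree 1 in A major carries A (I). In A minor the chord on that degree is Am, so here it functions as i, borrowed from the parallel minor.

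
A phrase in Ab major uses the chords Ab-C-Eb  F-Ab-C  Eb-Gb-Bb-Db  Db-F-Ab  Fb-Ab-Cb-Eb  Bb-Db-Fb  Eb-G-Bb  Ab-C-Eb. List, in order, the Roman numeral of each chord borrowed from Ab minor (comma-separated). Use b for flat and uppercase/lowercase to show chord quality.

In Ab major the diatonic chords are Ab, Bbm, Cm, Db, Eb, Fm, Gdim. Of the given chords, Ab–C–Eb = Ab, F–Ab–C = Fm, Db–F–Ab = Db and Eb–G–Bb = Eb are diatonic. Eb–Gb–Bb–Db is not: scale degree 5 in Ab major carries Eb (V). In Ab minor the chord on that degree is Ebm7, so here it functions as v7, borrowed from the parallel minor. Fb–Ab–Cb–Eb is not: scale degree 6 in Ab major carries Fm (vi). In Ab minor the chord on that degree is Fbmaj7, so here it functions as bVImaj7, borrowed from the parallel minor. But Bb–Db–Fb is foreign: the diatonic ii on degree 2 is Bbm, whereas Bbdim comes from Ab minor. It is labeled ii°.

v7, bVImaj7, ii°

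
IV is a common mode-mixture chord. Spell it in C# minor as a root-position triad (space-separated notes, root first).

IV is built on scale degree 4, which is F# in both C# minor and its parallel. Building the major chord from the parallel major on F#: F#–A#–C#.

F# A# C#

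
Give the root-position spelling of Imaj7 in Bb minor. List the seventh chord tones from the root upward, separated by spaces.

The root, Bb, is scale degree 1 — the same note in Bb minor and Bb major; only the chord quality changes. Building the major-seventh chord from the parallel major on Bb: Bb–D–F–A.

Bb D F A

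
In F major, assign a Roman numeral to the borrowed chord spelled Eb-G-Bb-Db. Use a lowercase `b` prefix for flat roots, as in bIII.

bVII7

The root Eb is the lowered 7th scale degree — diatonically F major has E there. The diatonic chord on degree 7 would be Edim (vii°), but Eb–G–Bb–Db is the dominant-seventh chord from F minor. As a borrowed chord it is labeled bVII7.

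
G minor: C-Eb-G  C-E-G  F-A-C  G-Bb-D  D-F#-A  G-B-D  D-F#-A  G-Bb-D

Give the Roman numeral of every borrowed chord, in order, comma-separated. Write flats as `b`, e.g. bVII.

IV, I

The diatonic triads in G minor (with V from harmonic minor) are Gm, Adim, Bb, Cm, D, Eb, F. C–Eb–G = Cm, F–A–C = F, G–Bb–D = Gm and D–F#–A = D all belong to that set. C–E–G is not: scale degree 4 in G minor carries Cm (iv). In G major the chord on that degree is C, so here it functions as IV, borrowed from the parallel major. G–B–D doesn't fit — on degree 1 G minor would have Gm (i). G is the degree-1 chord of G major, so it is the borrowed I.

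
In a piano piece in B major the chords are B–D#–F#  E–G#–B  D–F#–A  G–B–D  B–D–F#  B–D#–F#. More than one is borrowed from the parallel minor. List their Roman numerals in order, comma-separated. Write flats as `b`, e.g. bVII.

B major has the diatonic set B, C#m, D#m, E, F#, G#m, A#dim. B–D#–F# = B and E–G#–B = E both belong to that set. D–F#–A is not: scale degree 3 in B major carries D#m (iii). In B minor the chord on that degree is D, so here it functions as bIII, borrowed from the parallel minor. G–B–D is not: scale degree 6 in B major carries G#m (vi). In B minor the chord on that degree is G, so here it functions as bVI, borrowed from the parallel minor. But B–D–F# is foreign: the diatonic I on degree 1 is B, whereas Bm comes from B minor. It is labeled i.

bIII, bVI, i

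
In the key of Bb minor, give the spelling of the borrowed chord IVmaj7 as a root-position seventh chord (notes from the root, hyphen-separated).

The root, Eb, is scale degree 4 — the same note in Bb minor and Bb major; only the chord quality changes. Stacking thirds in Bb major on Eb gives Eb–G–Bb–D.

Eb-G-Bb-D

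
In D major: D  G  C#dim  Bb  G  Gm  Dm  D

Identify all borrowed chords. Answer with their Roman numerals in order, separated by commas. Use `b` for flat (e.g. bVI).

bVI, iv, i

In D major the diatonic chords are D, Em, F#m, G, A, Bm, C#dim. D, G and C#dim all belong to that set. But Bb (Bb–D–F) is foreign: the diatonic vi on degree 6 is Bm, whereas Bb comes from D minor. It is labeled bVI. But Gm (G–Bb–D) is foreign: the diatonic IV on degree 4 is G, whereas Gm comes from D minor. It is labeled iv. But Dm (D–F–A) is foreign: the diatonic I on degree 1 is D, whereas Dm comes from D minor. It is labeled i.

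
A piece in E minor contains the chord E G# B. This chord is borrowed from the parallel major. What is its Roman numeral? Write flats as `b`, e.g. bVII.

The root E is the diatonic 1st degree of E minor; the borrowing shows in the chord quality. The diatonic chord on degree 1 would be Em (i), but E–G#–B is the major chord from E major. As a borrowed chord it is labeled I.

I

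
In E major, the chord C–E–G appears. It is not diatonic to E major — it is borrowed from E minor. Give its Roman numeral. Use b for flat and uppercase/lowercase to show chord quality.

bVI

In E major scale degree 6 is C#; C is its lowered form, from E minor. C–E–G is a major chord — the form found in E minor, not the diatonic vi (C#m). Borrowed into E major it is written bVI.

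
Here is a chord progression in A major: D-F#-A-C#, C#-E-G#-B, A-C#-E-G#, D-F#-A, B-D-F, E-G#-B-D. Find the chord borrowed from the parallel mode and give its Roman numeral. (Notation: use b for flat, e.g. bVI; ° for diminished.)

A major has the diatonic set A, Bm, C#m, D, E, F#m, G#dim. Of the given chords, D–F#–A–C# = Dmaj7, C#–E–G#–B = C#m7, A–C#–E–G# = Amaj7, D–F#–A = D and E–G#–B–D = E7 are diatonic. But B–D–F is foreign: the diatonic ii on degree 2 is Bm, whereas Bdim comes from A minor. It is labeled ii°.

ii°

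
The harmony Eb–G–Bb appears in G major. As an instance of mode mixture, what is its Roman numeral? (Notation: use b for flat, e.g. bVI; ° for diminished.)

bVI

The root Eb is the lowered 6th scale degree — diatonically G major has E there. The diatonic chord on degree 6 would be Em (vi), but Eb–G–Bb is the major chord from G minor. As a borrowed chord it is labeled bVI.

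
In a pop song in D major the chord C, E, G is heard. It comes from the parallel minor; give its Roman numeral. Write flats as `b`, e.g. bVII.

bVII

The root C is the lowered 7th scale degree — diatonically D major has C# there. The diatonic chord on degree 7 would be C#dim (vii°), but C–E–G is the major chord from D minor. As a borrowed chord it is labeled bVII.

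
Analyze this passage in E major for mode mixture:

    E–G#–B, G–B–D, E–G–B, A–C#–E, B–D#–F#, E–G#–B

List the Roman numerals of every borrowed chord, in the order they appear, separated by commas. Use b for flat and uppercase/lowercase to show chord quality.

bIII, i

E major has the diatonic set E, F#m, G#m, A, B, C#m, D#dim. E–G#–B = E, A–C#–E = A and B–D#–F# = B are all diatonic. But G–B–D is foreign: the diatonic iii on degree 3 is G#m, whereas G comes from E minor. It is labeled bIII. But E–G–B is foreign: the diatonic I on degree 1 is E, whereas Em comes from E minor. It is labeled i.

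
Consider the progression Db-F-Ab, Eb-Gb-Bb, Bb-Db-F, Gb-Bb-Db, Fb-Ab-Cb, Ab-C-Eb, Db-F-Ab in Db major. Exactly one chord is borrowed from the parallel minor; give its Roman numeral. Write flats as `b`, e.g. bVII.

bIII

The diatonic triads in Db major are Db, Ebm, Fm, Gb, Ab, Bbm, Cdim. Db–F–Ab = Db, Eb–Gb–Bb = Ebm, Bb–Db–F = Bbm, Gb–Bb–Db = Gb and Ab–C–Eb = Ab are all diatonic. But Fb–Ab–Cb is foreign: the diatonic iii on degree 3 is Fm, whereas Fb comes from Db minor. It is labeled bIII.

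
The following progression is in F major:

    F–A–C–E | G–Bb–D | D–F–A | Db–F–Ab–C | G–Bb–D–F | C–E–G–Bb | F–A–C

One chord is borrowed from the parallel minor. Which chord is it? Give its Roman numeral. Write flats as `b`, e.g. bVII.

In F major the diatonic chords are F, Gm, Am, Bb, C, Dm, Edim. F–A–C–E = Fmaj7, G–Bb–D = Gm, D–F–A = Dm, G–Bb–D–F = Gm7, C–E–G–Bb = C7 and F–A–C = F are all diatonic. But Db–F–Ab–C is foreign: the diatonic vi on degree 6 is Dm, whereas Dbmaj7 comes from F minor. It is labeled bVImaj7.

bVImaj7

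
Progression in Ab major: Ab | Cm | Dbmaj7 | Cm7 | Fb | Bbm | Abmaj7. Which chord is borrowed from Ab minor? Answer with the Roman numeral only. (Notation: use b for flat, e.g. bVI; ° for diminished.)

bVI

In Ab major the diatonic chords are Ab, Bbm, Cm, Db, Eb, Fm, Gdim. Ab, Cm, Dbmaj7, Cm7, Bbm and Abmaj7 all belong to that set. Fb (Fb–Ab–Cb) doesn't fit — on degree 6 Ab major would have Fm (vi). Fb is the degree-6 chord of Ab minor, so it is the borrowed bVI.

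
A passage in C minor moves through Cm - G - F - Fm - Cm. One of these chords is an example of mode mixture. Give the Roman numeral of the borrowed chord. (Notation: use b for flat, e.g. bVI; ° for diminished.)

IV

C minor has the diatonic set Cm, Ddim, Eb, Fm, G, Ab, Bb (with V from harmonic minor). Of the given chords, Cm, G and Fm are diatonic. F (F–A–C) doesn't fit — on degree 4 C minor would have Fm (iv). F is the degree-4 chord of C major, so it is the borrowed IV.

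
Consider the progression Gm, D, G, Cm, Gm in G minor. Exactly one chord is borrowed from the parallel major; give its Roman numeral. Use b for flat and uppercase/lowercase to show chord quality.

G minor has the diatonic set Gm, Adim, Bb, Cm, D, Eb, F (with V from harmonic minor). Of the given chords, Gm, D and Cm are diatonic. G (G–B–D) is not: scale degree 1 in G minor carries Gm (i). In G major the chord on that degree is G, so here it functions as I, borrowed from the parallel major.

I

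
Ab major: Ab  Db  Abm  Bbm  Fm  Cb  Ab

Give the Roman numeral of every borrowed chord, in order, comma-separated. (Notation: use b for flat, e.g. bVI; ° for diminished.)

Ab major has the diatonic set Ab, Bbm, Cm, Db, Eb, Fm, Gdim. Of the given chords, Ab, Db, Bbm and Fm are diatonic. Abm (Ab–Cb–Eb) is not: scale degree 1 in Ab major carries Ab (I). In Ab minor the chord on that degree is Abm, so here it functions as i, borrowed from the parallel minor. Cb (Cb–Eb–Gb) doesn't fit — on degree 3 Ab major would have Cm (iii). Cb is the degree-3 chord of Ab minor, so it is the borrowed bIII.

i, bIII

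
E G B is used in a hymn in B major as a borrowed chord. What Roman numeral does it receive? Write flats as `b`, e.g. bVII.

The root E is the diatonic 4th degree of B major; the borrowing shows in the chord quality. The diatonic chord on degree 4 would be E (IV), but E–G–B is the minor chord from B minor. As a borrowed chord it is labeled iv.

iv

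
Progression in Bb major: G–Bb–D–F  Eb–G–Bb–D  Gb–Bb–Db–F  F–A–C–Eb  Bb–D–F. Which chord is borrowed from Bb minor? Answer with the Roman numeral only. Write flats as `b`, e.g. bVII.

bVImaj7

In Bb major the diatonic chords are Bb, Cm, Dm, Eb, F, Gm, Adim. G–Bb–D–F = Gm7, Eb–G–Bb–D = Ebmaj7, F–A–C–Eb = F7 and Bb–D–F = Bb are all diatonic. Gb–Bb–Db–F is not: scale degree 6 in Bb major carries Gm (vi). In Bb minor the chord on that degree is Gbmaj7, so here it functions as bVImaj7, borrowed from the parallel minor.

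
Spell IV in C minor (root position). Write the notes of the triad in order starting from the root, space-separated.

The root, F, is scale degree 4 — the same note in C minor and C major; only the chord quality changes. Stacking thirds in C major on F gives F–A–C.

F A C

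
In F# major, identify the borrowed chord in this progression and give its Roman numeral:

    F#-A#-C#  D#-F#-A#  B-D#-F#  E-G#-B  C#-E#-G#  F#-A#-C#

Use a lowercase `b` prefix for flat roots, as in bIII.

F# major has the diatonic set F#, G#m, A#m, B, C#, D#m, E#dim. F#–A#–C# = F#, D#–F#–A# = D#m, B–D#–F# = B and C#–E#–G# = C# all belong to that set. E–G#–B doesn't fit — on degree 7 F# major would have E#dim (vii°). E is the degree-7 chord of F# minor, so it is the borrowed bVII.

bVII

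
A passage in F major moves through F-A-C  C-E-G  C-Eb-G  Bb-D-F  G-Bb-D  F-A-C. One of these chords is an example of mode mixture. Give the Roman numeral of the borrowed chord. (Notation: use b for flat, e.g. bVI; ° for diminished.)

v

The diatonic triads in F major are F, Gm, Am, Bb, C, Dm, Edim. Of the given chords, F–A–C = F, C–E–G = C, Bb–D–F = Bb and G–Bb–D = Gm are diatonic. C–Eb–G doesn't fit — on degree 5 F major would have C (V). Cm is the degree-5 chord of F minor, so it is the borrowed v.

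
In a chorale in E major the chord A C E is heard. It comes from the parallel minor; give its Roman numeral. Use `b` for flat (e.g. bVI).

A is scale degree 4 in E major. Diatonically E major has A (IV) on that degree; A–C–E is instead the minor chord native to E minor, so it takes the label iv.

iv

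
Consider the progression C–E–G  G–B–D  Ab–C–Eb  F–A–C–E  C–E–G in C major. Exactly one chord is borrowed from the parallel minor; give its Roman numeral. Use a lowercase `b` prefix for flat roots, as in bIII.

In C major the diatonic chords are C, Dm, Em, F, G, Am, Bdim. C–E–G = C, G–B–D = G and F–A–C–E = Fmaj7 are all diatonic. Ab–C–Eb is not: scale degree 6 in C major carries Am (vi). In C minor the chord on that degree is Ab, so here it functions as bVI, borrowed from the parallel minor.

bVI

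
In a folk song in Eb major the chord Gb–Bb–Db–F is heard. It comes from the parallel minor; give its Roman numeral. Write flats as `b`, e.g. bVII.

Gb is the lowered form of scale degree 3 in Eb major (the diatonic degree 3 is G). Diatonically Eb major has Gm (iii) on that degree; Gb–Bb–Db–F is instead the major-seventh chord native to Eb minor, so it takes the label bIIImaj7.

bIIImaj7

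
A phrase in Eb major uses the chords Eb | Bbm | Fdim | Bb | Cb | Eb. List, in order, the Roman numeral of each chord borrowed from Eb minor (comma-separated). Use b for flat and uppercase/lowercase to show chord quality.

v, ii°, bVI

The diatonic triads in Eb major are Eb, Fm, Gm, Ab, Bb, Cm, Ddim. Eb and Bb are both diatonic. Bbm (Bb–Db–F) doesn't fit — on degree 5 Eb major would have Bb (V). Bbm is the degree-5 chord of Eb minor, so it is the borrowed v. But Fdim (F–Ab–Cb) is foreign: the diatonic ii on degree 2 is Fm, whereas Fdim comes from Eb minor. It is labeled ii°. But Cb (Cb–Eb–Gb) is foreign: the diatonic vi on degree 6 is Cm, whereas Cb comes from Eb minor. It is labeled bVI.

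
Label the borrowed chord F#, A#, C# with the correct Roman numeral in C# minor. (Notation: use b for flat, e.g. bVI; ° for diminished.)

The root F# is the diatonic 4th degree of C# minor; the borrowing shows in the chord quality. F#–A#–C# is a major chord — the form found in C# major, not the diatonic iv (F#m). Borrowed into C# minor it is written IV.

IV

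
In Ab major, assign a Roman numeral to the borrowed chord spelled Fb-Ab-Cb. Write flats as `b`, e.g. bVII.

bVI

The root Fb is the lowered 6th scale degree — diatonically Ab major has F there. The diatonic chord on degree 6 would be Fm (vi), but Fb–Ab–Cb is the major chord from Ab minor. As a borrowed chord it is labeled bVI.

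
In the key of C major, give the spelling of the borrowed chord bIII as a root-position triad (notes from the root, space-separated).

Scale degree 3 in C major is E. bIII uses the lowered form, Eb, taken from C minor. Stacking thirds in C minor on Eb gives Eb–G–Bb.

Eb G Bb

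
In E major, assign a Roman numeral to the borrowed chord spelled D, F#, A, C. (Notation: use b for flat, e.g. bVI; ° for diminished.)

bVII7

D is the lowered form of scale degree 7 in E major (the diatonic degree 7 is D#). D–F#–A–C is a dominant-seventh chord — the form found in E minor, not the diatonic vii° (D#dim). Borrowed into E major it is written bVII7.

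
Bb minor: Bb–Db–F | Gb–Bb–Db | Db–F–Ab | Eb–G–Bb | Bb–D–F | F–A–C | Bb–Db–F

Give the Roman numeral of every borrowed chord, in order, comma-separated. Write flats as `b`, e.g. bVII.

IV, I

The diatonic triads in Bb minor (with V from harmonic minor) are Bbm, Cdim, Db, Ebm, F, Gb, Ab. Bb–Db–F = Bbm, Gb–Bb–Db = Gb, Db–F–Ab = Db and F–A–C = F are all diatonic. But Eb–G–Bb is foreign: the diatonic iv on degree 4 is Ebm, whereas Eb comes from Bb major. It is labeled IV. But Bb–D–F is foreign: the diatonic i on degree 1 is Bbm, whereas Bb comes from Bb major. It is labeled I.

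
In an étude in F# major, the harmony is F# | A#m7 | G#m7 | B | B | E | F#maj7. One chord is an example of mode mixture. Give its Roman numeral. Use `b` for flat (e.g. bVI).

The diatonic triads in F# major are F#, G#m, A#m, B, C#, D#m, E#dim. F#, A#m7, G#m7, B and F#maj7 all belong to that set. E (E–G#–B) is not: scale degree 7 in F# major carries E#dim (vii°). In F# minor the chord on that degree is E, so here it functions as bVII, borrowed from the parallel minor.

bVII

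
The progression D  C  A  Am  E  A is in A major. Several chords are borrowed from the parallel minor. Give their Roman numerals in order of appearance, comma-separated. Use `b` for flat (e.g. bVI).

A major has the diatonic set A, Bm, C#m, D, E, F#m, G#dim. D, A and E are all diatonic. But C (C–E–G) is foreign: the diatonic iii on degree 3 is C#m, whereas C comes from A minor. It is labeled bIII. Am (A–C–E) doesn't fit — on degree 1 A major would have A (I). Am is the degree-1 chord of A minor, so it is the borrowed i.

bIII, i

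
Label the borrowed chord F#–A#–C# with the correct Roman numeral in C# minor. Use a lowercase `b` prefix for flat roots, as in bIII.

F# is scale degree 4 in C# minor. F#–A#–C# is a major chord — the form found in C# major, not the diatonic iv (F#m). Borrowed into C# minor it is written IV.

IV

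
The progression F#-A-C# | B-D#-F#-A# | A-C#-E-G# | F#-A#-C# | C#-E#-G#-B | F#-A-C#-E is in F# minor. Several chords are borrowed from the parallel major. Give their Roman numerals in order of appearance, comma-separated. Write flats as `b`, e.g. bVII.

IVmaj7, I

In F# minor (with V from harmonic minor) the diatonic chords are F#m, G#dim, A, Bm, C#, D, E. F#–A–C# = F#m, A–C#–E–G# = Amaj7, C#–E#–G#–B = C#7 and F#–A–C#–E = F#m7 are all diatonic. But B–D#–F#–A# is foreign: the diatonic iv on degree 4 is Bm, whereas Bmaj7 comes from F# major. It is labeled IVmaj7. But F#–A#–C# is foreign: the diatonic i on degree 1 is F#m, whereas F# comes from F# major. It is labeled I.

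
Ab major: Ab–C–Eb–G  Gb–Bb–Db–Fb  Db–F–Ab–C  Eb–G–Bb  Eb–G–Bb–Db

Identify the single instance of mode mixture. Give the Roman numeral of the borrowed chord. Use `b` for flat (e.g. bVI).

bVII7

Ab major has the diatonic set Ab, Bbm, Cm, Db, Eb, Fm, Gdim. Of the given chords, Ab–C–Eb–G = Abmaj7, Db–F–Ab–C = Dbmaj7, Eb–G–Bb = Eb and Eb–G–Bb–Db = Eb7 are diatonic. Gb–Bb–Db–Fb is not: scale degree 7 in Ab major carries Gdim (vii°). In Ab minor the chord on that degree is Gb7, so here it functions as bVII7, borrowed from the parallel minor.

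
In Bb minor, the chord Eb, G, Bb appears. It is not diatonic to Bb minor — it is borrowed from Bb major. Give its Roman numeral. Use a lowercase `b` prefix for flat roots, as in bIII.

IV

Eb is scale degree 4 in Bb minor. The diatonic chord on degree 4 would be Ebm (iv), but Eb–G–Bb is the major chord from Bb major. As a borrowed chord it is labeled IV.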